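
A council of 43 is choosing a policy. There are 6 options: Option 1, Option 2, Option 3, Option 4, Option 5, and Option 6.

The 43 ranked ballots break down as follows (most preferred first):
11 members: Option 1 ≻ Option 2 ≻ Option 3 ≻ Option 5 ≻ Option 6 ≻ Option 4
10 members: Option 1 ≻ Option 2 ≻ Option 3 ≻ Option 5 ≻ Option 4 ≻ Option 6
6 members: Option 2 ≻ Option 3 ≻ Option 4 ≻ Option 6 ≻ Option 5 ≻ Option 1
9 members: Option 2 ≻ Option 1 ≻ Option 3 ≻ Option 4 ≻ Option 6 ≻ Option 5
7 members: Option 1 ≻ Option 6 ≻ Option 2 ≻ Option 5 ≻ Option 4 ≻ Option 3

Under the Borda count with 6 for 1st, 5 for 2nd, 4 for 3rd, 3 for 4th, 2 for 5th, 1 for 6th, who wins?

Option 1: 11×6 + 10×6 + 6×1 + 9×5 + 7×6 = 219
Option 2: 11×5 + 10×5 + 6×6 + 9×6 + 7×4 = 223
Option 3: 11×4 + 10×4 + 6×5 + 9×4 + 7×1 = 157
Option 4: 11×1 + 10×2 + 6×4 + 9×3 + 7×2 = 96
Option 5: 11×3 + 10×3 + 6×2 + 9×1 + 7×3 = 105
Option 6: 11×2 + 10×1 + 6×3 + 9×2 + 7×5 = 103

Option 2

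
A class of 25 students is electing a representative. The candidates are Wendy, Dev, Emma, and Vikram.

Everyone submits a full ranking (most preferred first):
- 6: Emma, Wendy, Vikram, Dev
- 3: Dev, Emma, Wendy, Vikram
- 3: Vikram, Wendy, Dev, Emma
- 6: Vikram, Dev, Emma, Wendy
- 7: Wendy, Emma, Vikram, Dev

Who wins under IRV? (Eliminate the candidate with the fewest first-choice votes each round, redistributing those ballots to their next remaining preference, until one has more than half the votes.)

Emma

Round 1: Wendy 7, Dev 3, Emma 6, Vikram 9. Dev eliminated.
Round 2: Wendy 7, Emma 9, Vikram 9. Wendy eliminated.
Round 3: Emma 16, Vikram 9. Emma has a majority (≥13).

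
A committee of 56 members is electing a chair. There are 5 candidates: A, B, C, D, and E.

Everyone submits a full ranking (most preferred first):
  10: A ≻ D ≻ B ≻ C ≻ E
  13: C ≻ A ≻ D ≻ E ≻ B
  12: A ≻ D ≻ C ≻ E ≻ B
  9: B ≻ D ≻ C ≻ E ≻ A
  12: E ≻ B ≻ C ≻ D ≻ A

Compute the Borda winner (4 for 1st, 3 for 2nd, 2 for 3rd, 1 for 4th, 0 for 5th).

D

A: 10×4 + 13×3 + 12×4 + 9×0 + 12×0 = 127
B: 10×2 + 13×0 + 12×0 + 9×4 + 12×3 = 92
C: 10×1 + 13×4 + 12×2 + 9×2 + 12×2 = 128
D: 10×3 + 13×2 + 12×3 + 9×3 + 12×1 = 131
E: 10×0 + 13×1 + 12×1 + 9×1 + 12×4 = 82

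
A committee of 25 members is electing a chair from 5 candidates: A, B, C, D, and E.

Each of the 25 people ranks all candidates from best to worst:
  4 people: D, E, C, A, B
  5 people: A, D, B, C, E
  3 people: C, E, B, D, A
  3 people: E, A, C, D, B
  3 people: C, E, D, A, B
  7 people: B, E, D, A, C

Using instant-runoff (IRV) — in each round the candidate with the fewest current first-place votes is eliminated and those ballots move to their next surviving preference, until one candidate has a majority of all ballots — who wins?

Round 1: A 5, B 7, C 6, D 4, E 3. E eliminated.
Round 2: A 8, B 7, C 6, D 4. D eliminated.
Round 3: A 8, B 7, C 10. B eliminated.
Round 4: A 15, C 10. A has a majority (≥13).

A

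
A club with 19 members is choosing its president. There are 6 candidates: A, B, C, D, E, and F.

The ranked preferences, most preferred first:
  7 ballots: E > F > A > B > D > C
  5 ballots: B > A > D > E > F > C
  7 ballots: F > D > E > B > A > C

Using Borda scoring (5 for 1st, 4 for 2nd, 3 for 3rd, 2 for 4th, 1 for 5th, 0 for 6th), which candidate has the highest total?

F

A: 7×3 + 5×4 + 7×1 = 48
B: 7×2 + 5×5 + 7×2 = 53
C: 7×0 + 5×0 + 7×0 = 0
D: 7×1 + 5×3 + 7×4 = 50
E: 7×5 + 5×2 + 7×3 = 66
F: 7×4 + 5×1 + 7×5 = 68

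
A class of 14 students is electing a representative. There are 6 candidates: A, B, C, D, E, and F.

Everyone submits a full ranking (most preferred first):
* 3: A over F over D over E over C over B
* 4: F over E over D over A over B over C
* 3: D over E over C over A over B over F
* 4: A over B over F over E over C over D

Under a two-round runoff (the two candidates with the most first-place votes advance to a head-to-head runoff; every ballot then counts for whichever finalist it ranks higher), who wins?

Round 1 first-place votes: A 7, B 0, C 0, D 3, E 0, F 4. A and F advance.
Runoff: A is ranked above F on 10 ballots, F above A on 4.

A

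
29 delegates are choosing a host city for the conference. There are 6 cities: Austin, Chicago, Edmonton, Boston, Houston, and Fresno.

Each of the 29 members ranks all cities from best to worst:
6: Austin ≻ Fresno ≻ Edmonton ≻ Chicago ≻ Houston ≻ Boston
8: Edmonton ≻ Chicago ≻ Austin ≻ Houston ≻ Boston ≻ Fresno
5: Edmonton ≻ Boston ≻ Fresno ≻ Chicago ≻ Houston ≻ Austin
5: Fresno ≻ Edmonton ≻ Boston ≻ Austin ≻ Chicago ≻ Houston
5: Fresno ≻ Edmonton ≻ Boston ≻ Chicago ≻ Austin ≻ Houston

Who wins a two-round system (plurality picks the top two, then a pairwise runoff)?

Round 1 first-place votes: Austin 6, Chicago 0, Edmonton 13, Boston 0, Houston 0, Fresno 10. Edmonton and Fresno advance.
Runoff: Edmonton is ranked above Fresno on 13 ballots, Fresno above Edmonton on 16.

Fresno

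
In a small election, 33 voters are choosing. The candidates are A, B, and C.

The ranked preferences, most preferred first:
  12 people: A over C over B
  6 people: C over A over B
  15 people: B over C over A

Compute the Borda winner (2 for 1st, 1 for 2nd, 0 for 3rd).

C

A: 12×2 + 6×1 + 15×0 = 30
B: 12×0 + 6×0 + 15×2 = 30
C: 12×1 + 6×2 + 15×1 = 39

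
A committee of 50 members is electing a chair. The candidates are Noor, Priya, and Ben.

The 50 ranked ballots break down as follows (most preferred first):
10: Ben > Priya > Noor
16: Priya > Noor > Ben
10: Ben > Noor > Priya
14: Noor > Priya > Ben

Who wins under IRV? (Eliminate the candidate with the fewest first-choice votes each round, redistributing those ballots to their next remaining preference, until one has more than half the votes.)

Round 1: Noor 14, Priya 16, Ben 20. Noor eliminated.
Round 2: Priya 30, Ben 20. Priya has a majority (≥26).

Priya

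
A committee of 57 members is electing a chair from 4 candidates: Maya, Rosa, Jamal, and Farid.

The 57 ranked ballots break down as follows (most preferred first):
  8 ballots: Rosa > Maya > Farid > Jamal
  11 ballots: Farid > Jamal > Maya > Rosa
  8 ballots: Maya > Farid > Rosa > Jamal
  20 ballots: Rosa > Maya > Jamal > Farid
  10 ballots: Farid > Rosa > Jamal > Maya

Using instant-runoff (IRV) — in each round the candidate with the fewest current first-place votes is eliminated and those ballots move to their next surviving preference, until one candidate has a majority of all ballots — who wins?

Farid

Round 1: Maya 8, Rosa 28, Jamal 0, Farid 21. Jamal eliminated.
Round 2: Maya 8, Rosa 28, Farid 21. Maya eliminated.
Round 3: Rosa 28, Farid 29. Farid has a majority (≥29).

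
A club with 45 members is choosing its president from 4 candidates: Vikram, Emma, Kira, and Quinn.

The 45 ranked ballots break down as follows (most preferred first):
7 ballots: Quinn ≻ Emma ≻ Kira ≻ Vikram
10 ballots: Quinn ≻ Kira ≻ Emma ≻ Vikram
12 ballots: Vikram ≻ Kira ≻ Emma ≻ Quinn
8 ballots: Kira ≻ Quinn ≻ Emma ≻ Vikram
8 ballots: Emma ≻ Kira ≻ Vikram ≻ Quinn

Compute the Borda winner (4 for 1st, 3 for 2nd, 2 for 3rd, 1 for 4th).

Vikram: 7×1 + 10×1 + 12×4 + 8×1 + 8×2 = 89
Emma: 7×3 + 10×2 + 12×2 + 8×2 + 8×4 = 113
Kira: 7×2 + 10×3 + 12×3 + 8×4 + 8×3 = 136
Quinn: 7×4 + 10×4 + 12×1 + 8×3 + 8×1 = 112

Kira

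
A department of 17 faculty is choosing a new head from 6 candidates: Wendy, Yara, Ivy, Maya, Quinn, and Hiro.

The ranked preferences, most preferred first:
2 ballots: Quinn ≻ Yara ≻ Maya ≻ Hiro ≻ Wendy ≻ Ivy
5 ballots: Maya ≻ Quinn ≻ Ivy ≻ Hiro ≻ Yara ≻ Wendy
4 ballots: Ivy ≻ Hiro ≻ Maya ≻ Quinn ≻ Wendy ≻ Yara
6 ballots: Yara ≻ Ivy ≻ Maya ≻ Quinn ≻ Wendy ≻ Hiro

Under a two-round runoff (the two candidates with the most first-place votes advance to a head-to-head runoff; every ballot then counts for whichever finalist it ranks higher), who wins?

Round 1 first-place votes: Wendy 0, Yara 6, Ivy 4, Maya 5, Quinn 2, Hiro 0. Yara and Maya advance.
Runoff: Yara is ranked above Maya on 8 ballots, Maya above Yara on 9.

Maya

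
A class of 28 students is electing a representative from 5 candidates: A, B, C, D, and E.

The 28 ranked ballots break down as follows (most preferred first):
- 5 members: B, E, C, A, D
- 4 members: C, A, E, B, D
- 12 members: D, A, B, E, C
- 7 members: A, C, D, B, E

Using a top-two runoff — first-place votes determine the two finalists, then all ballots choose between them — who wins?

A

Round 1 first-place votes: A 7, B 5, C 4, D 12, E 0. D and A advance.
Runoff: D is ranked above A on 12 ballots, A above D on 16.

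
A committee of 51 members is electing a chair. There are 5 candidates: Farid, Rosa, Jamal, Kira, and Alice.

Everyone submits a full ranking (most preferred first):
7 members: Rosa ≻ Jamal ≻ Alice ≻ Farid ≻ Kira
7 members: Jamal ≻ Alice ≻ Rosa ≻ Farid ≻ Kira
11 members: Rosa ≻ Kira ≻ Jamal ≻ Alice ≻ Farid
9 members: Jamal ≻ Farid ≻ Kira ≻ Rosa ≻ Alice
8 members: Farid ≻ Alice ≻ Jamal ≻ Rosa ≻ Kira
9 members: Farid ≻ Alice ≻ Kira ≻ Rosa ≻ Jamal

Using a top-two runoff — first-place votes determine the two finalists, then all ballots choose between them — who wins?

Farid

Round 1 first-place votes: Farid 17, Rosa 18, Jamal 16, Kira 0, Alice 0. Rosa and Farid advance.
Runoff: Rosa is ranked above Farid on 25 ballots, Farid above Rosa on 26.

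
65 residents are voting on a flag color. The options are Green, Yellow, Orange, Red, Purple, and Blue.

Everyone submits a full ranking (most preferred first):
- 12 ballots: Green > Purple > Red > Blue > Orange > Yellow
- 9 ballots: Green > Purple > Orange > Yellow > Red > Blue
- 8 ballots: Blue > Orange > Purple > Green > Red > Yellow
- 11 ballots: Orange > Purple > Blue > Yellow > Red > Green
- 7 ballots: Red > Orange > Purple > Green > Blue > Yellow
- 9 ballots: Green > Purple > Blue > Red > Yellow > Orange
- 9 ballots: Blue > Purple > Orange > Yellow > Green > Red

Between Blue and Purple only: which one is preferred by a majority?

Blue is ranked above Purple on 17 ballots; Purple above Blue on 48.

Purple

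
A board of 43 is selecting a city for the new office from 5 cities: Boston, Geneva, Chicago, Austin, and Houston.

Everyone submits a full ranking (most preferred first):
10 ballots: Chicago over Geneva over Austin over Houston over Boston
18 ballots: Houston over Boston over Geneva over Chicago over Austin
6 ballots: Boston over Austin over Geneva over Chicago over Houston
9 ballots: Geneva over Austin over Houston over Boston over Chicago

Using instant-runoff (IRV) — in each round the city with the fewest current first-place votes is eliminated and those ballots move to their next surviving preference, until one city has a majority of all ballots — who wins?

Geneva

Round 1: Boston 6, Geneva 9, Chicago 10, Austin 0, Houston 18. Austin eliminated.
Round 2: Boston 6, Geneva 9, Chicago 10, Houston 18. Boston eliminated.
Round 3: Geneva 15, Chicago 10, Houston 18. Chicago eliminated.
Round 4: Geneva 25, Houston 18. Geneva has a majority (≥22).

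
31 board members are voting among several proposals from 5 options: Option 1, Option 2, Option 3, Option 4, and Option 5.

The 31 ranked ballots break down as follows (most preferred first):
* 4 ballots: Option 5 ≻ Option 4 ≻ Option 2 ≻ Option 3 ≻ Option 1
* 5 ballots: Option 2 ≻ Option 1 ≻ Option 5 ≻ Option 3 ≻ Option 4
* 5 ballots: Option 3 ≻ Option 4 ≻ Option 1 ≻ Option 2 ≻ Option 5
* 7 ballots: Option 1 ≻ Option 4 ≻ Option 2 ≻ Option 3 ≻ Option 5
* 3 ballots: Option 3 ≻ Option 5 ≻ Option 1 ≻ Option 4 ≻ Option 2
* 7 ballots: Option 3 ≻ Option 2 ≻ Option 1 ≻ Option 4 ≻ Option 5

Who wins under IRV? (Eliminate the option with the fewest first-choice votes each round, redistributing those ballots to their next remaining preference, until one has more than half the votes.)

Round 1: Option 1 7, Option 2 5, Option 3 15, Option 4 0, Option 5 4. Option 4 eliminated.
Round 2: Option 1 7, Option 2 5, Option 3 15, Option 5 4. Option 5 eliminated.
Round 3: Option 1 7, Option 2 9, Option 3 15. Option 1 eliminated.
Round 4: Option 2 16, Option 3 15. Option 2 has a majority (≥16).

Option 2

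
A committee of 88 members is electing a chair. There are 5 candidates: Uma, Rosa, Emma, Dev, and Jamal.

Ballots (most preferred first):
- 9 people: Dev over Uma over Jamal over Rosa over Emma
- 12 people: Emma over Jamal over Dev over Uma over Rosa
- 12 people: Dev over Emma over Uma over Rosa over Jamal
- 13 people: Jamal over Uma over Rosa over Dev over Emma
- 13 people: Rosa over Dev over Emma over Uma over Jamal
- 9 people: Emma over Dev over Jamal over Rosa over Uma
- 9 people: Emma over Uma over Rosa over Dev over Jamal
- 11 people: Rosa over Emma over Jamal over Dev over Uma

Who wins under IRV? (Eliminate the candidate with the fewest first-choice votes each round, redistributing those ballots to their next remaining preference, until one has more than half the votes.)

Rosa

Round 1: Uma 0, Rosa 24, Emma 30, Dev 21, Jamal 13. Uma eliminated.
Round 2: Rosa 24, Emma 30, Dev 21, Jamal 13. Jamal eliminated.
Round 3: Rosa 37, Emma 30, Dev 21. Dev eliminated.
Round 4: Rosa 46, Emma 42. Rosa has a majority (≥45).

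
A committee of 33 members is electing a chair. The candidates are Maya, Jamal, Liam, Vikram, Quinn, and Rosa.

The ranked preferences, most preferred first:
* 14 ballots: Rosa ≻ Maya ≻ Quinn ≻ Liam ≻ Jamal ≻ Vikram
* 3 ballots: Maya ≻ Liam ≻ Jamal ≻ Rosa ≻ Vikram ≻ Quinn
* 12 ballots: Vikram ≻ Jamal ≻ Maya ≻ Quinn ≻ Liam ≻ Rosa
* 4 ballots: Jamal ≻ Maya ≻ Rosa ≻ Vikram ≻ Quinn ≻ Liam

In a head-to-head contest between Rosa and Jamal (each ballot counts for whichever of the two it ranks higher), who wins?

Rosa is ranked above Jamal on 14 ballots; Jamal above Rosa on 19.

Jamal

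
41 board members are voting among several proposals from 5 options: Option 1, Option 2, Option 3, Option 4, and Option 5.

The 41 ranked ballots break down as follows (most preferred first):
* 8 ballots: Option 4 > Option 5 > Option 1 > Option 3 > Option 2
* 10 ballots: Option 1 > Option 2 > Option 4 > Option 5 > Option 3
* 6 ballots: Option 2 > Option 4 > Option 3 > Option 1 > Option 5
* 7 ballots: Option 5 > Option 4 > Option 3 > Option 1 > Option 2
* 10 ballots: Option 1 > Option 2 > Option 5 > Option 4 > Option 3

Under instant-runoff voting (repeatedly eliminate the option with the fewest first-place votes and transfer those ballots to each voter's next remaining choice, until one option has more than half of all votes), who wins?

Round 1: Option 1 20, Option 2 6, Option 3 0, Option 4 8, Option 5 7. Option 3 eliminated.
Round 2: Option 1 20, Option 2 6, Option 4 8, Option 5 7. Option 2 eliminated.
Round 3: Option 1 20, Option 4 14, Option 5 7. Option 5 eliminated.
Round 4: Option 1 20, Option 4 21. Option 4 has a majority (≥21).

Option 4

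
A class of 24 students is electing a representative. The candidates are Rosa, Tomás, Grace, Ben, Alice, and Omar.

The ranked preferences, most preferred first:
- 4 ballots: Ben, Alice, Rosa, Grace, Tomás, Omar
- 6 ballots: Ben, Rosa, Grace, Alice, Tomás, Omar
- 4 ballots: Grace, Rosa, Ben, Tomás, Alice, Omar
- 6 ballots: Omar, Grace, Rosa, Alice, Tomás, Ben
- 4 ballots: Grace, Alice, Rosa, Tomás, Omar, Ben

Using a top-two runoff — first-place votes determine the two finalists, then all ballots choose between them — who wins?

Round 1 first-place votes: Rosa 0, Tomás 0, Grace 8, Ben 10, Alice 0, Omar 6. Ben and Grace advance.
Runoff: Ben is ranked above Grace on 10 ballots, Grace above Ben on 14.

Grace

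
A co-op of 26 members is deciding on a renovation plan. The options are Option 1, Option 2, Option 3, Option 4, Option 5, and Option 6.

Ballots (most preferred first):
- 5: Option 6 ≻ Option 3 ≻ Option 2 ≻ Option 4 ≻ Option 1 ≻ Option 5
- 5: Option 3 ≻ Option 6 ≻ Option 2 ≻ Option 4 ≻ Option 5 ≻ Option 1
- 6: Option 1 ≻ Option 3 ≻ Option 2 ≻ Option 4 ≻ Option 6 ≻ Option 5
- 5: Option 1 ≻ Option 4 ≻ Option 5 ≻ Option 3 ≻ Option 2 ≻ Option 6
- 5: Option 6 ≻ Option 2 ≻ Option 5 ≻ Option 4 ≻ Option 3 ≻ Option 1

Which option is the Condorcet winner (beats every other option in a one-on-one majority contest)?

Option 3

Option 3 vs Option 1: 15–11
Option 3 vs Option 2: 21–5
Option 3 vs Option 4: 16–10
Option 3 vs Option 5: 16–10
Option 3 vs Option 6: 16–10
Option 3 beats every other option.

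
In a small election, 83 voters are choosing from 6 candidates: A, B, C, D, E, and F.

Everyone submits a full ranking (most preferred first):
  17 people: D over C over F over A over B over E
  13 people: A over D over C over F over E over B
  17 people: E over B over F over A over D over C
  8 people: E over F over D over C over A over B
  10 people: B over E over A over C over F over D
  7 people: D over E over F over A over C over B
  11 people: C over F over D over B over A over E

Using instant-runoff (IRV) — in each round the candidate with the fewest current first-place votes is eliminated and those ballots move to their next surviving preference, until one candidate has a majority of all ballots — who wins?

D

Round 1: A 13, B 10, C 11, D 24, E 25, F 0. F eliminated.
Round 2: A 13, B 10, C 11, D 24, E 25. B eliminated.
Round 3: A 13, C 11, D 24, E 35. C eliminated.
Round 4: A 13, D 35, E 35. A eliminated.
Round 5: D 48, E 35. D has a majority (≥42).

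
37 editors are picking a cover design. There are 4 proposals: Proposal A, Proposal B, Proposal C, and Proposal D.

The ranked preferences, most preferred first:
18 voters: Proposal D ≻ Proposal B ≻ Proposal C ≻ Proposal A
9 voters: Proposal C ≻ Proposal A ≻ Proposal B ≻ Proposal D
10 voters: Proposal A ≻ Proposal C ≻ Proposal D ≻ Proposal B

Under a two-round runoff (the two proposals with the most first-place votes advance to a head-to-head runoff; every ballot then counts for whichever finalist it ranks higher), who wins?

Proposal A

Round 1 first-place votes: Proposal A 10, Proposal B 0, Proposal C 9, Proposal D 18. Proposal D and Proposal A advance.
Runoff: Proposal D is ranked above Proposal A on 18 ballots, Proposal A above Proposal D on 19.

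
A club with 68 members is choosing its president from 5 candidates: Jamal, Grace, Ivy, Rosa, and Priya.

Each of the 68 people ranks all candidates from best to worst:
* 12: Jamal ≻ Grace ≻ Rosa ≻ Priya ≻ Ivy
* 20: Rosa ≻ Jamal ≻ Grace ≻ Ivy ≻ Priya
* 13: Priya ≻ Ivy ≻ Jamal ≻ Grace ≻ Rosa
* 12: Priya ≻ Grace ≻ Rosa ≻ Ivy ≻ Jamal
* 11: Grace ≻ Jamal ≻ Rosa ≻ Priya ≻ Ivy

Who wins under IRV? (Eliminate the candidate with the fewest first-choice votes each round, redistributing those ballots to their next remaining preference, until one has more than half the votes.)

Round 1: Jamal 12, Grace 11, Ivy 0, Rosa 20, Priya 25. Ivy eliminated.
Round 2: Jamal 12, Grace 11, Rosa 20, Priya 25. Grace eliminated.
Round 3: Jamal 23, Rosa 20, Priya 25. Rosa eliminated.
Round 4: Jamal 43, Priya 25. Jamal has a majority (≥35).

Jamal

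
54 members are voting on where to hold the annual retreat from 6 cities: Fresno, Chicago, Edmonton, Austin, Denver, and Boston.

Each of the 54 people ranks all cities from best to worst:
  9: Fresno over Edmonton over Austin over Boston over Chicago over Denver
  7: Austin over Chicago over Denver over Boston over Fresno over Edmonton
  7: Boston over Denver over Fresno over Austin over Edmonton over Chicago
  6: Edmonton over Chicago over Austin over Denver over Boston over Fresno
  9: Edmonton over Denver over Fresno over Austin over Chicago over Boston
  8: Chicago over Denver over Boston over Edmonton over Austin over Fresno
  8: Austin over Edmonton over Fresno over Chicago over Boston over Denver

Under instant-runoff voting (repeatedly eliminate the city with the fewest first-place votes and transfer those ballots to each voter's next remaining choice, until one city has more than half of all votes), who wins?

Edmonton

Round 1: Fresno 9, Chicago 8, Edmonton 15, Austin 15, Denver 0, Boston 7. Denver eliminated.
Round 2: Fresno 9, Chicago 8, Edmonton 15, Austin 15, Boston 7. Boston eliminated.
Round 3: Fresno 16, Chicago 8, Edmonton 15, Austin 15. Chicago eliminated.
Round 4: Fresno 16, Edmonton 23, Austin 15. Austin eliminated.
Round 5: Fresno 23, Edmonton 31. Edmonton has a majority (≥28).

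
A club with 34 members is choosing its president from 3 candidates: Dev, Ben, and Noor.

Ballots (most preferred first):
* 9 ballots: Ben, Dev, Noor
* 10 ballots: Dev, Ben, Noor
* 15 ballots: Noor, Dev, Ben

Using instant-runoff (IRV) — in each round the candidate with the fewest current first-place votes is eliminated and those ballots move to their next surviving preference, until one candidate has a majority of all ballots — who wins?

Dev

Round 1: Dev 10, Ben 9, Noor 15. Ben eliminated.
Round 2: Dev 19, Noor 15. Dev has a majority (≥18).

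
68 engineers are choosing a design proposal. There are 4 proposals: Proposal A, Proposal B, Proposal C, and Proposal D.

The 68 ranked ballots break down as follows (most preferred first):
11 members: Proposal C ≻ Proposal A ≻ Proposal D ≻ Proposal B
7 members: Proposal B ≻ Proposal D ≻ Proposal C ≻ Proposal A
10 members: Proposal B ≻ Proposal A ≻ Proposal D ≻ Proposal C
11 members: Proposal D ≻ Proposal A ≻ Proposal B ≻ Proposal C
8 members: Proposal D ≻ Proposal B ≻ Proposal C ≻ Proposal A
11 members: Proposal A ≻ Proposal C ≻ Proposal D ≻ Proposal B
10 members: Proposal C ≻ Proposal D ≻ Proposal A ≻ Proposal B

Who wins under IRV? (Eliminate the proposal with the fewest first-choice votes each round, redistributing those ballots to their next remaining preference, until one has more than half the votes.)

Proposal D

Round 1: Proposal A 11, Proposal B 17, Proposal C 21, Proposal D 19. Proposal A eliminated.
Round 2: Proposal B 17, Proposal C 32, Proposal D 19. Proposal B eliminated.
Round 3: Proposal C 32, Proposal D 36. Proposal D has a majority (≥35).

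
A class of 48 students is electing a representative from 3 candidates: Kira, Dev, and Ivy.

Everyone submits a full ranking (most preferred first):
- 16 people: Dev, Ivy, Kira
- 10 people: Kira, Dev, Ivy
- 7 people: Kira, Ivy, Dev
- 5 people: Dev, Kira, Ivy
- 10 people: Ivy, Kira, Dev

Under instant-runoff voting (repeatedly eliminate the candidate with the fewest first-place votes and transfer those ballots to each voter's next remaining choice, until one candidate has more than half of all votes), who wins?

Round 1: Kira 17, Dev 21, Ivy 10. Ivy eliminated.
Round 2: Kira 27, Dev 21. Kira has a majority (≥25).

Kira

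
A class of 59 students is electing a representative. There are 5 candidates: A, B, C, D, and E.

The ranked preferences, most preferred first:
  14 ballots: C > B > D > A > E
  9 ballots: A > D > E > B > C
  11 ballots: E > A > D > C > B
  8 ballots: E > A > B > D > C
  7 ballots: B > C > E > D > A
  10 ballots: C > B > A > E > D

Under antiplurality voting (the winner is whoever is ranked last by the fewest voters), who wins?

Last-place votes: A 7, B 11, C 17, D 10, E 14.

A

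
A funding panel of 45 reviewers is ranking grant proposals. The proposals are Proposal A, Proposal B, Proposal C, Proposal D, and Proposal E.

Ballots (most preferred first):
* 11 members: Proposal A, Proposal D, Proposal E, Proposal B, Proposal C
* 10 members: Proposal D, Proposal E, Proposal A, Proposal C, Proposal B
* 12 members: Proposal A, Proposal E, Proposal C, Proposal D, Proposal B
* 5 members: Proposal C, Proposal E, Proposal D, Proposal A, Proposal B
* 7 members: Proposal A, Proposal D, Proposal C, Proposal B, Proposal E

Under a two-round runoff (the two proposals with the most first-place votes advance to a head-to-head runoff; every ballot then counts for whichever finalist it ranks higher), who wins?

Round 1 first-place votes: Proposal A 30, Proposal B 0, Proposal C 5, Proposal D 10, Proposal E 0. Proposal A and Proposal D advance.
Runoff: Proposal A is ranked above Proposal D on 30 ballots, Proposal D above Proposal A on 15.

Proposal A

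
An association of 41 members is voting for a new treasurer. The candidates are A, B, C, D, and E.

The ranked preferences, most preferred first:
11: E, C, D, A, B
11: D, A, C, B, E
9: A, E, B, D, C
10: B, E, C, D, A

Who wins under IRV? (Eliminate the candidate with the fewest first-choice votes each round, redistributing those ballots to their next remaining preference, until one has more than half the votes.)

Round 1: A 9, B 10, C 0, D 11, E 11. C eliminated.
Round 2: A 9, B 10, D 11, E 11. A eliminated.
Round 3: B 10, D 11, E 20. B eliminated.
Round 4: D 11, E 30. E has a majority (≥21).

E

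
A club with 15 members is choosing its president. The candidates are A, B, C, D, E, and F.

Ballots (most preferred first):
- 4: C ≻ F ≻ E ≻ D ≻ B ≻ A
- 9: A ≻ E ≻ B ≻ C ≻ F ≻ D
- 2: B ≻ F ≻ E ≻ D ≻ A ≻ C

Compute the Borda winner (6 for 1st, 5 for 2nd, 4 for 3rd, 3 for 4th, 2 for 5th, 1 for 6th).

E

A: 4×1 + 9×6 + 2×2 = 62
B: 4×2 + 9×4 + 2×6 = 56
C: 4×6 + 9×3 + 2×1 = 53
D: 4×3 + 9×1 + 2×3 = 27
E: 4×4 + 9×5 + 2×4 = 69
F: 4×5 + 9×2 + 2×5 = 48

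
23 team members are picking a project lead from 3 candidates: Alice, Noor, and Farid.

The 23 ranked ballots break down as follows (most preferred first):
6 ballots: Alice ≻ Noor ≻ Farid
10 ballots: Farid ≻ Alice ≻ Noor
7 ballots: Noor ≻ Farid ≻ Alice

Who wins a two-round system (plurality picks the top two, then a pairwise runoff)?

Noor

Round 1 first-place votes: Alice 6, Noor 7, Farid 10. Farid and Noor advance.
Runoff: Farid is ranked above Noor on 10 ballots, Noor above Farid on 13.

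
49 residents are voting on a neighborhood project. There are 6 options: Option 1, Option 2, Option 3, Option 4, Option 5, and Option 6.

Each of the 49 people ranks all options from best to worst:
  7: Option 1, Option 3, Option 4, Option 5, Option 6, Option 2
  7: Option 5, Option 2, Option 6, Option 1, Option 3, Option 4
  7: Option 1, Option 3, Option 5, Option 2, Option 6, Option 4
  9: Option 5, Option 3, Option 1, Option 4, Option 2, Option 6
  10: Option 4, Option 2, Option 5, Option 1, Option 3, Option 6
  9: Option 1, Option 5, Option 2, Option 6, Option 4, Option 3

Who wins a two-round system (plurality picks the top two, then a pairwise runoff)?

Round 1 first-place votes: Option 1 23, Option 2 0, Option 3 0, Option 4 10, Option 5 16, Option 6 0. Option 1 and Option 5 advance.
Runoff: Option 1 is ranked above Option 5 on 23 ballots, Option 5 above Option 1 on 26.

Option 5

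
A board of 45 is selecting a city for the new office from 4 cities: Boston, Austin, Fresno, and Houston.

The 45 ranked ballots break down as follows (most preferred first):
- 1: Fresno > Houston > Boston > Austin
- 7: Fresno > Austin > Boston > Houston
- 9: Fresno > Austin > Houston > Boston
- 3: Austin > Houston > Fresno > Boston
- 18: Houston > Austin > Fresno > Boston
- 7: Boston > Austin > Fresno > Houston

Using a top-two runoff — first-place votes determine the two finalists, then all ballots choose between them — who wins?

Fresno

Round 1 first-place votes: Boston 7, Austin 3, Fresno 17, Houston 18. Houston and Fresno advance.
Runoff: Houston is ranked above Fresno on 21 ballots, Fresno above Houston on 24.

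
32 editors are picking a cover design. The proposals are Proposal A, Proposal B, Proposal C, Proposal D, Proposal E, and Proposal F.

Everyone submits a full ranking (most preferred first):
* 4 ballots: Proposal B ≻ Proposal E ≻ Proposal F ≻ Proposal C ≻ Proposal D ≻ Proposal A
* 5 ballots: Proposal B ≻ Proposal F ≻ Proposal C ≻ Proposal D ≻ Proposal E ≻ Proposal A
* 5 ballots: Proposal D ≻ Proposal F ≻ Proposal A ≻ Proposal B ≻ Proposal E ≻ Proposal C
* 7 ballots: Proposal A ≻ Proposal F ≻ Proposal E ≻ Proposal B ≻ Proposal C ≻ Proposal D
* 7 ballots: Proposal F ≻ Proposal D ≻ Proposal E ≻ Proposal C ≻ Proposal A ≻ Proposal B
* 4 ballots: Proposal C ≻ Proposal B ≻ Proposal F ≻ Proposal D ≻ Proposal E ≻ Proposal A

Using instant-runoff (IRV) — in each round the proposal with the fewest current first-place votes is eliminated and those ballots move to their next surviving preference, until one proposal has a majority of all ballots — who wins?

Round 1: Proposal A 7, Proposal B 9, Proposal C 4, Proposal D 5, Proposal E 0, Proposal F 7. Proposal E eliminated.
Round 2: Proposal A 7, Proposal B 9, Proposal C 4, Proposal D 5, Proposal F 7. Proposal C eliminated.
Round 3: Proposal A 7, Proposal B 13, Proposal D 5, Proposal F 7. Proposal D eliminated.
Round 4: Proposal A 7, Proposal B 13, Proposal F 12. Proposal A eliminated.
Round 5: Proposal B 13, Proposal F 19. Proposal F has a majority (≥17).

Proposal F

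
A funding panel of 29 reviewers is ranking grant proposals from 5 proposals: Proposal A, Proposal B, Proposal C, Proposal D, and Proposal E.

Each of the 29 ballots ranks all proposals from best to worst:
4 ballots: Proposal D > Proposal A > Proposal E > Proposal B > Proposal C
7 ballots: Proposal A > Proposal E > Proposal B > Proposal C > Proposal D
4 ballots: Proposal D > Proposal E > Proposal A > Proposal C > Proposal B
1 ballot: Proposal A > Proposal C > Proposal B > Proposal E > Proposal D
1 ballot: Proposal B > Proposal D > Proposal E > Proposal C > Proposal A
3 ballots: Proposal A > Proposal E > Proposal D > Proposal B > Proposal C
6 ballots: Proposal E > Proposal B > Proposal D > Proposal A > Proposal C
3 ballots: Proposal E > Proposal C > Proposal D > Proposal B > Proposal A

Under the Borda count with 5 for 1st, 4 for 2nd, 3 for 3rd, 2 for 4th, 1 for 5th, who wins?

Proposal E

Proposal A: 4×4 + 7×5 + 4×3 + 1×5 + 1×1 + 3×5 + 6×2 + 3×1 = 99
Proposal B: 4×2 + 7×3 + 4×1 + 1×3 + 1×5 + 3×2 + 6×4 + 3×2 = 77
Proposal C: 4×1 + 7×2 + 4×2 + 1×4 + 1×2 + 3×1 + 6×1 + 3×4 = 53
Proposal D: 4×5 + 7×1 + 4×5 + 1×1 + 1×4 + 3×3 + 6×3 + 3×3 = 88
Proposal E: 4×3 + 7×4 + 4×4 + 1×2 + 1×3 + 3×4 + 6×5 + 3×5 = 118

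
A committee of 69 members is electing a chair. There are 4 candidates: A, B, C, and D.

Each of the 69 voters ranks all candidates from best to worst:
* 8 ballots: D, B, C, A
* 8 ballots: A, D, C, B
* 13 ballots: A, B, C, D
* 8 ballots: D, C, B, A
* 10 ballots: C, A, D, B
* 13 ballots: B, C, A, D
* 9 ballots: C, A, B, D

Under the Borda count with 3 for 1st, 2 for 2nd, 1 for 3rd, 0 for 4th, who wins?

A: 8×0 + 8×3 + 13×3 + 8×0 + 10×2 + 13×1 + 9×2 = 114
B: 8×2 + 8×0 + 13×2 + 8×1 + 10×0 + 13×3 + 9×1 = 98
C: 8×1 + 8×1 + 13×1 + 8×2 + 10×3 + 13×2 + 9×3 = 128
D: 8×3 + 8×2 + 13×0 + 8×3 + 10×1 + 13×0 + 9×0 = 74

C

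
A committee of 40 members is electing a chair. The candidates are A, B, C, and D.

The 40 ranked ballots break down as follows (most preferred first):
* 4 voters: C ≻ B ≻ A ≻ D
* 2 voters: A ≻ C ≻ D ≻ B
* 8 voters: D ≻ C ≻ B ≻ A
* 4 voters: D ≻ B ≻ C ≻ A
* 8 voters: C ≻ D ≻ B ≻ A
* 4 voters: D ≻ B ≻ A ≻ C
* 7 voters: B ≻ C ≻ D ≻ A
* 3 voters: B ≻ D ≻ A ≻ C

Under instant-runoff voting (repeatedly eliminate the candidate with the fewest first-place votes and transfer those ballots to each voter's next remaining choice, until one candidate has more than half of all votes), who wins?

Round 1: A 2, B 10, C 12, D 16. A eliminated.
Round 2: B 10, C 14, D 16. B eliminated.
Round 3: C 21, D 19. C has a majority (≥21).

C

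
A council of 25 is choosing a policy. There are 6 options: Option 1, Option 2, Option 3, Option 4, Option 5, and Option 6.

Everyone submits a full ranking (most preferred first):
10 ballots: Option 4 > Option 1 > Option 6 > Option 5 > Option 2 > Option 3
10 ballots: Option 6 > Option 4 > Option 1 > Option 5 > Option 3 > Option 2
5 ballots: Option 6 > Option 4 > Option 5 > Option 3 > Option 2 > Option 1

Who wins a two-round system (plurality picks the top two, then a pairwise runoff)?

Round 1 first-place votes: Option 1 0, Option 2 0, Option 3 0, Option 4 10, Option 5 0, Option 6 15. Option 6 and Option 4 advance.
Runoff: Option 6 is ranked above Option 4 on 15 ballots, Option 4 above Option 6 on 10.

Option 6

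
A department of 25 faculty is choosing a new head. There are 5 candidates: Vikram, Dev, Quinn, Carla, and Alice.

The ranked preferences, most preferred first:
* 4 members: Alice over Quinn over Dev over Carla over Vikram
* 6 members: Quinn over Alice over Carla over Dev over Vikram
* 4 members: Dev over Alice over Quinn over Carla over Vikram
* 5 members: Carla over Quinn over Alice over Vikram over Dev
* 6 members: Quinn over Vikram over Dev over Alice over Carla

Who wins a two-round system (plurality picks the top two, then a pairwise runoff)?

Round 1 first-place votes: Vikram 0, Dev 4, Quinn 12, Carla 5, Alice 4. Quinn and Carla advance.
Runoff: Quinn is ranked above Carla on 20 ballots, Carla above Quinn on 5.

Quinn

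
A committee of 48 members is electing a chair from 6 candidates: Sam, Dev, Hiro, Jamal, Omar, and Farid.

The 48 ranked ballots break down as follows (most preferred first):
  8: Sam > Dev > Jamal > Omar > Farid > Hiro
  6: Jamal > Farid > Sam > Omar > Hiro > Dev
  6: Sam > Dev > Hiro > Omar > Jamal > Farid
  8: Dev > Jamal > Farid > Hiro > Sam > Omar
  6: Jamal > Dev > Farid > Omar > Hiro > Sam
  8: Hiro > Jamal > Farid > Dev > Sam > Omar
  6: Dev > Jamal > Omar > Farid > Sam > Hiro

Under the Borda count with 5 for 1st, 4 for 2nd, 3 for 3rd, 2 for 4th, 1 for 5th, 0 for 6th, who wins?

Sam: 8×5 + 6×3 + 6×5 + 8×1 + 6×0 + 8×1 + 6×1 = 110
Dev: 8×4 + 6×0 + 6×4 + 8×5 + 6×4 + 8×2 + 6×5 = 166
Hiro: 8×0 + 6×1 + 6×3 + 8×2 + 6×1 + 8×5 + 6×0 = 86
Jamal: 8×3 + 6×5 + 6×1 + 8×4 + 6×5 + 8×4 + 6×4 = 178
Omar: 8×2 + 6×2 + 6×2 + 8×0 + 6×2 + 8×0 + 6×3 = 70
Farid: 8×1 + 6×4 + 6×0 + 8×3 + 6×3 + 8×3 + 6×2 = 110

Jamal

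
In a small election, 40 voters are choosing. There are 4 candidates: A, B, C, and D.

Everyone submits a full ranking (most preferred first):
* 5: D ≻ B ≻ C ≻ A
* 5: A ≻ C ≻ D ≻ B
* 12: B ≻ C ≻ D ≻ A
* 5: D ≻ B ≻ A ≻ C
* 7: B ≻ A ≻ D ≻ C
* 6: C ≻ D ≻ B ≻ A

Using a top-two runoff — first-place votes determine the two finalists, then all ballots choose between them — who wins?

Round 1 first-place votes: A 5, B 19, C 6, D 10. B and D advance.
Runoff: B is ranked above D on 19 ballots, D above B on 21.

D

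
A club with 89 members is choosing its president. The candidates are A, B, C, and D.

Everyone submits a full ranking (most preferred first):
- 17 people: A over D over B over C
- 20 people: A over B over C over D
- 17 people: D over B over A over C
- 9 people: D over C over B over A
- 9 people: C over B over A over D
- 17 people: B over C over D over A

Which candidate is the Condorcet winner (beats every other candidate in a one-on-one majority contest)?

B vs A: 52–37
B vs C: 71–18
B vs D: 46–43
B beats every other candidate.

B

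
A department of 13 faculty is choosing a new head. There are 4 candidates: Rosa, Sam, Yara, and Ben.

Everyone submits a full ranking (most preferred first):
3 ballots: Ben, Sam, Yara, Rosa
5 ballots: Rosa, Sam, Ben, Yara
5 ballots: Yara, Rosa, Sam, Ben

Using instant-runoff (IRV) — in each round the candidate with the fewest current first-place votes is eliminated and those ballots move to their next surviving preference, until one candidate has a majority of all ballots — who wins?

Round 1: Rosa 5, Sam 0, Yara 5, Ben 3. Sam eliminated.
Round 2: Rosa 5, Yara 5, Ben 3. Ben eliminated.
Round 3: Rosa 5, Yara 8. Yara has a majority (≥7).

Yara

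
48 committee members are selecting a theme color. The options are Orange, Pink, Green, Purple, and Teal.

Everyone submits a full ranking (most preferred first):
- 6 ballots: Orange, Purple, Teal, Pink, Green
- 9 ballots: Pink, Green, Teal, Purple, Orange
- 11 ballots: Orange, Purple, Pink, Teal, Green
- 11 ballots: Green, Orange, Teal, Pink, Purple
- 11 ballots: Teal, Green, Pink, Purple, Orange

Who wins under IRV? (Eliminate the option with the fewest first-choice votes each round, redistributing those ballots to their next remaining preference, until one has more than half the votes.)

Green

Round 1: Orange 17, Pink 9, Green 11, Purple 0, Teal 11. Purple eliminated.
Round 2: Orange 17, Pink 9, Green 11, Teal 11. Pink eliminated.
Round 3: Orange 17, Green 20, Teal 11. Teal eliminated.
Round 4: Orange 17, Green 31. Green has a majority (≥25).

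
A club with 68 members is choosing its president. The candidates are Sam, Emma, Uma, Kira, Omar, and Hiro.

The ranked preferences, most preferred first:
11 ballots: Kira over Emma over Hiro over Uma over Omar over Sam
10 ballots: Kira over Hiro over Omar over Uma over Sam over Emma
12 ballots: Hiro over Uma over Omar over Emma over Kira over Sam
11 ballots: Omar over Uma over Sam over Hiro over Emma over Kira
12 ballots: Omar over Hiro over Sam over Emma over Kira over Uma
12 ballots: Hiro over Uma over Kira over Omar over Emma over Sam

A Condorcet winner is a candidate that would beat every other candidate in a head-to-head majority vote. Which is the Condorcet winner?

Hiro vs Sam: 57–11
Hiro vs Emma: 57–11
Hiro vs Uma: 57–11
Hiro vs Kira: 47–21
Hiro vs Omar: 45–23
Hiro beats every other candidate.

Hiro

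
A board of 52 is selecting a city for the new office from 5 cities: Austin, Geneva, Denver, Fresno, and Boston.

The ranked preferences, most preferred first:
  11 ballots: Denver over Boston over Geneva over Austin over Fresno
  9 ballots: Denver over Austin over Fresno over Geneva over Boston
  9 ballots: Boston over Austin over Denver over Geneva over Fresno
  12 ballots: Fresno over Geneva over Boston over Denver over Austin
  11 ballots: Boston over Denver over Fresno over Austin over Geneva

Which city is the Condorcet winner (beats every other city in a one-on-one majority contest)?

Boston

Boston vs Austin: 43–9
Boston vs Geneva: 31–21
Boston vs Denver: 32–20
Boston vs Fresno: 31–21
Boston beats every other city.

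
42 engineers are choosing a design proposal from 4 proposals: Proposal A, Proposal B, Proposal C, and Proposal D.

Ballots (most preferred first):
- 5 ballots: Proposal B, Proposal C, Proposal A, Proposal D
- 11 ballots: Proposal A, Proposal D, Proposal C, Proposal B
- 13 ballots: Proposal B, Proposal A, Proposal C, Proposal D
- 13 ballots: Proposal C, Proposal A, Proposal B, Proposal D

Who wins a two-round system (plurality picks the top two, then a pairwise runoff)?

Proposal C

Round 1 first-place votes: Proposal A 11, Proposal B 18, Proposal C 13, Proposal D 0. Proposal B and Proposal C advance.
Runoff: Proposal B is ranked above Proposal C on 18 ballots, Proposal C above Proposal B on 24.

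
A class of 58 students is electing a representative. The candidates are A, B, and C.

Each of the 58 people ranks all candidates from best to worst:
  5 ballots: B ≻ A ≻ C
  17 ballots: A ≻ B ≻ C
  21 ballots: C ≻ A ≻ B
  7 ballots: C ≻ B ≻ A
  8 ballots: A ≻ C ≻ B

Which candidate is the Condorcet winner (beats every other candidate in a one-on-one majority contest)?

A

A vs B: 46–12
A vs C: 30–28
A beats every other candidate.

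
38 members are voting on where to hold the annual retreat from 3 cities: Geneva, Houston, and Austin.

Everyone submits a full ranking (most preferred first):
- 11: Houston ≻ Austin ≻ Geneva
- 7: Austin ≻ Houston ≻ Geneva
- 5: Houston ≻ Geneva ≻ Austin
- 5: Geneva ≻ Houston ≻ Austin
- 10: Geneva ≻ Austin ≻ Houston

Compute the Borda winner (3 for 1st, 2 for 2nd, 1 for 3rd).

Geneva: 11×1 + 7×1 + 5×2 + 5×3 + 10×3 = 73
Houston: 11×3 + 7×2 + 5×3 + 5×2 + 10×1 = 82
Austin: 11×2 + 7×3 + 5×1 + 5×1 + 10×2 = 73

Houston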